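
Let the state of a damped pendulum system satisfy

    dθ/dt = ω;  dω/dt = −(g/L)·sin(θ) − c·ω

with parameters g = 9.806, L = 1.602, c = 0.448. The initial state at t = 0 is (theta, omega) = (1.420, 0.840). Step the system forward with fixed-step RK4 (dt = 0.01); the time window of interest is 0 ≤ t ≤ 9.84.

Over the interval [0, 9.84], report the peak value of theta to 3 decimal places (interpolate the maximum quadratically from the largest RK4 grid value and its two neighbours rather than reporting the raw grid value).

max theta = 1.476

t=0.000: state=(1.420, 0.840)
step 1 (dt=0.01): k1=(0.840, -6.428), k2=(0.808, -6.417), k3=(0.808, -6.417), k4=(0.776, -6.406); state += dt/6·(k1+2k2+2k3+k4)
t=0.010: state=(1.428, 0.776)
t=0.020: state=(1.436, 0.712)
t=0.030: state=(1.442, 0.648)
continuing one RK4 step at a time; state shown every 50 steps (Δt=0.5):
t=0.500: state=(1.094, -1.998)
t=1.000: state=(-0.229, -2.671)
t=1.500: state=(-1.033, -0.321)
t=2.000: state=(-0.589, 1.863)
t=2.500: state=(0.412, 1.644)
t=3.000: state=(0.743, -0.381)
t=3.500: state=(0.172, -1.596)
t=4.000: state=(-0.483, -0.725)
t=4.500: state=(-0.445, 0.801)
t=5.000: state=(0.105, 1.104)
t=5.500: state=(0.420, 0.040)
t=6.000: state=(0.176, -0.858)
t=6.500: state=(-0.228, -0.559)
t=7.000: state=(-0.279, 0.344)
t=7.500: state=(0.013, 0.659)
t=8.000: state=(0.230, 0.121)
t=8.500: state=(0.129, -0.453)
t=9.000: state=(-0.107, -0.370)
t=9.500: state=(-0.167, 0.141)
t=9.840: state=(-0.075, 0.363)
largest grid value and its neighbours: theta(0.120)=1.47519, theta(0.130)=1.47574, theta(0.140)=1.47568
parabola through these three points peaks at t≈0.134 with theta≈1.47579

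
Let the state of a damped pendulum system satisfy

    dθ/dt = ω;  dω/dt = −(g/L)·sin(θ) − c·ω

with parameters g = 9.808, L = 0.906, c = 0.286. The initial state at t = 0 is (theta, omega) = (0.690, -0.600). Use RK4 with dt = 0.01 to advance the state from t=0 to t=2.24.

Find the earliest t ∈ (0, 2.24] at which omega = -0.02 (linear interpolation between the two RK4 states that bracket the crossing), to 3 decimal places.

t = 0.894

t=0.000: state=(0.690, -0.600)
step 1 (dt=0.01): k1=(-0.600, -6.719), k2=(-0.634, -6.685), k3=(-0.633, -6.683), k4=(-0.667, -6.647); state += dt/6·(k1+2k2+2k3+k4)
t=0.010: state=(0.684, -0.667)
t=0.020: state=(0.677, -0.733)
t=0.030: state=(0.669, -0.798)
continuing one RK4 step at a time; state shown every 10 steps (Δt=0.1):
t=0.100: state=(0.598, -1.228)
t=0.200: state=(0.449, -1.729)
t=0.300: state=(0.258, -2.052)
t=0.400: state=(0.046, -2.155)
t=0.500: state=(-0.165, -2.029)
t=0.600: state=(-0.353, -1.695)
t=0.700: state=(-0.499, -1.202)
t=0.800: state=(-0.590, -0.611)
t=0.890: state=(-0.620, -0.045)
next step: t=0.900: state=(-0.620, 0.018) — omega has crossed -0.02
linear interpolation between t=0.890 (-0.04469) and t=0.900 (0.01826) → t≈0.894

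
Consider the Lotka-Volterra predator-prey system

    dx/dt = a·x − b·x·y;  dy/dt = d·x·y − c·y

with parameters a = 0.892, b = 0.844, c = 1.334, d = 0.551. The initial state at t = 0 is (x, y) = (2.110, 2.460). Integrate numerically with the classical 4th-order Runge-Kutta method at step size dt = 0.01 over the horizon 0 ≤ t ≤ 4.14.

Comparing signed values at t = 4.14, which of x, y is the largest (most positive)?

largest component: x

t=0.000: state=(2.110, 2.460)
step 1 (dt=0.01): k1=(-2.499, -0.422), k2=(-2.480, -0.438), k3=(-2.480, -0.438), k4=(-2.462, -0.454); state += dt/6·(k1+2k2+2k3+k4)
t=0.010: state=(2.085, 2.456)
t=0.020: state=(2.061, 2.451)
t=0.030: state=(2.037, 2.446)
continuing one RK4 step at a time; state shown every 20 steps (Δt=0.2):
t=0.200: state=(1.683, 2.319)
t=0.400: state=(1.384, 2.100)
t=0.600: state=(1.185, 1.852)
t=0.800: state=(1.058, 1.604)
t=1.000: state=(0.984, 1.374)
t=1.200: state=(0.949, 1.170)
t=1.400: state=(0.946, 0.994)
t=1.600: state=(0.968, 0.846)
t=1.800: state=(1.014, 0.723)
t=2.000: state=(1.082, 0.621)
t=2.200: state=(1.174, 0.538)
t=2.400: state=(1.288, 0.472)
t=2.600: state=(1.429, 0.420)
t=2.800: state=(1.596, 0.380)
t=3.000: state=(1.794, 0.350)
t=3.200: state=(2.025, 0.331)
t=3.400: state=(2.291, 0.322)
t=3.600: state=(2.594, 0.322)
t=3.800: state=(2.934, 0.335)
t=4.000: state=(3.308, 0.361)
t=4.140: state=(3.585, 0.391)
compare at T: x=3.585, y=0.391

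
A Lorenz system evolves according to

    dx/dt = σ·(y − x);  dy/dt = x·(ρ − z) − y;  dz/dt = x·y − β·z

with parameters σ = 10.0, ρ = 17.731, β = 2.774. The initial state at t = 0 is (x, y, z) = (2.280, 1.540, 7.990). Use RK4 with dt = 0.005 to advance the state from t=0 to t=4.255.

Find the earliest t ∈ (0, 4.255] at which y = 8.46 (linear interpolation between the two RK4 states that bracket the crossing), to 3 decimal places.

t = 0.233

t=0.000: state=(2.280, 1.540, 7.990)
step 1 (dt=0.005): k1=(-7.400, 20.669, -18.653), k2=(-6.698, 20.543, -18.435), k3=(-6.719, 20.559, -18.435), k4=(-6.036, 20.446, -18.218); state += dt/6·(k1+2k2+2k3+k4)
t=0.005: state=(2.246, 1.643, 7.898)
t=0.010: state=(2.220, 1.745, 7.808)
t=0.015: state=(2.199, 1.846, 7.720)
continuing one RK4 step at a time; state shown every 40 steps (Δt=0.2):
t=0.200: state=(4.396, 6.972, 6.597)
t=0.230: state=(5.243, 8.313, 7.131)
next step: t=0.235: state=(5.398, 8.551, 7.256) — y has crossed 8.46
linear interpolation between t=0.230 (8.31295) and t=0.235 (8.55110) → t≈0.233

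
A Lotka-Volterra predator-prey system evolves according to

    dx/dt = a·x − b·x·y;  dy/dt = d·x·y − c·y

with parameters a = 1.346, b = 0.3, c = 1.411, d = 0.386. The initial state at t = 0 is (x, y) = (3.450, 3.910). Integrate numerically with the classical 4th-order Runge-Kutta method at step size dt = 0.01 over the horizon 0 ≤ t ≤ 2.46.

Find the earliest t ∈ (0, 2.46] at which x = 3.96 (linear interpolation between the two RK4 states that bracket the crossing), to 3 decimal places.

t=0.000: state=(3.450, 3.910)
step 1 (dt=0.01): k1=(0.597, -0.310), k2=(0.599, -0.305), k3=(0.599, -0.305), k4=(0.601, -0.301); state += dt/6·(k1+2k2+2k3+k4)
t=0.010: state=(3.456, 3.907)
t=0.020: state=(3.462, 3.904)
t=0.030: state=(3.468, 3.901)
continuing one RK4 step at a time; state shown every 10 steps (Δt=0.1):
t=0.100: state=(3.512, 3.884)
t=0.200: state=(3.577, 3.867)
t=0.300: state=(3.644, 3.860)
t=0.400: state=(3.713, 3.864)
t=0.500: state=(3.783, 3.878)
t=0.600: state=(3.851, 3.902)
t=0.700: state=(3.917, 3.937)
t=0.760: state=(3.955, 3.962)
next step: t=0.770: state=(3.962, 3.967) — x has crossed 3.96
linear interpolation between t=0.760 (3.95548) and t=0.770 (3.96168) → t≈0.767

t = 0.767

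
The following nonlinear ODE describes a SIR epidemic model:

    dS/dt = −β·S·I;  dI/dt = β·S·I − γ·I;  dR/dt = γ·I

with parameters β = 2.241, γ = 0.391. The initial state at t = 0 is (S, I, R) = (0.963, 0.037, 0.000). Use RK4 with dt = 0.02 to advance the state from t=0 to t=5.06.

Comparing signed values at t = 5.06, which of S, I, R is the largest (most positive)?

largest component: R

t=0.000: state=(0.963, 0.037, 0.000)
step 1 (dt=0.02): k1=(-0.080, 0.065, 0.014), k2=(-0.081, 0.066, 0.015), k3=(-0.081, 0.066, 0.015), k4=(-0.083, 0.068, 0.015); state += dt/6·(k1+2k2+2k3+k4)
t=0.020: state=(0.961, 0.038, 0.000)
t=0.040: state=(0.960, 0.040, 0.001)
t=0.060: state=(0.958, 0.041, 0.001)
continuing one RK4 step at a time; state shown every 10 steps (Δt=0.2):
t=0.200: state=(0.944, 0.052, 0.003)
t=0.400: state=(0.918, 0.074, 0.008)
t=0.600: state=(0.883, 0.102, 0.015)
t=0.800: state=(0.837, 0.139, 0.025)
t=1.000: state=(0.778, 0.184, 0.037)
t=1.200: state=(0.708, 0.238, 0.054)
t=1.400: state=(0.628, 0.297, 0.074)
t=1.600: state=(0.543, 0.357, 0.100)
t=1.800: state=(0.456, 0.413, 0.130)
t=2.000: state=(0.375, 0.460, 0.165)
t=2.200: state=(0.303, 0.495, 0.202)
t=2.400: state=(0.241, 0.517, 0.242)
t=2.600: state=(0.191, 0.527, 0.283)
t=2.800: state=(0.151, 0.526, 0.324)
t=3.000: state=(0.119, 0.516, 0.365)
t=3.200: state=(0.095, 0.501, 0.404)
t=3.400: state=(0.076, 0.481, 0.443)
t=3.600: state=(0.062, 0.459, 0.480)
t=3.800: state=(0.050, 0.435, 0.514)
t=4.000: state=(0.042, 0.411, 0.548)
t=4.200: state=(0.035, 0.386, 0.579)
t=4.400: state=(0.030, 0.362, 0.608)
t=4.600: state=(0.025, 0.339, 0.635)
t=4.800: state=(0.022, 0.317, 0.661)
t=5.000: state=(0.019, 0.296, 0.685)
t=5.060: state=(0.018, 0.290, 0.692)
compare at T: S=0.018, I=0.290, R=0.692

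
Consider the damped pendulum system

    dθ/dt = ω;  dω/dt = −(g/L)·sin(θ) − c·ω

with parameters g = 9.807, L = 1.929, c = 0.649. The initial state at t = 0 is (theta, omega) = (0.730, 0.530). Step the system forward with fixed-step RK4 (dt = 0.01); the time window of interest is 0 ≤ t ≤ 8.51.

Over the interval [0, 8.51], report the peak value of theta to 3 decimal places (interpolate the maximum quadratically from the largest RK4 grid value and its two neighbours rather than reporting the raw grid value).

max theta = 0.768

t=0.000: state=(0.730, 0.530)
step 1 (dt=0.01): k1=(0.530, -3.734), k2=(0.511, -3.732), k3=(0.511, -3.732), k4=(0.493, -3.729); state += dt/6·(k1+2k2+2k3+k4)
t=0.010: state=(0.735, 0.493)
t=0.020: state=(0.740, 0.455)
t=0.030: state=(0.744, 0.418)
continuing one RK4 step at a time; state shown every 50 steps (Δt=0.5):
t=0.500: state=(0.570, -1.031)
t=1.000: state=(-0.071, -1.254)
t=1.500: state=(-0.466, -0.221)
t=2.000: state=(-0.309, 0.731)
t=2.500: state=(0.099, 0.730)
t=3.000: state=(0.299, 0.023)
t=3.500: state=(0.155, -0.510)
t=4.000: state=(-0.099, -0.403)
t=4.500: state=(-0.186, 0.065)
t=5.000: state=(-0.068, 0.341)
t=5.500: state=(0.084, 0.208)
t=6.000: state=(0.112, -0.090)
t=6.500: state=(0.023, -0.218)
t=7.000: state=(-0.063, -0.098)
t=7.500: state=(-0.064, 0.084)
t=8.000: state=(-0.002, 0.134)
t=8.500: state=(0.045, 0.039)
t=8.510: state=(0.045, 0.037)
largest grid value and its neighbours: theta(0.130)=0.76766, theta(0.140)=0.76802, theta(0.150)=0.76802
parabola through these three points peaks at t≈0.145 with theta≈0.76806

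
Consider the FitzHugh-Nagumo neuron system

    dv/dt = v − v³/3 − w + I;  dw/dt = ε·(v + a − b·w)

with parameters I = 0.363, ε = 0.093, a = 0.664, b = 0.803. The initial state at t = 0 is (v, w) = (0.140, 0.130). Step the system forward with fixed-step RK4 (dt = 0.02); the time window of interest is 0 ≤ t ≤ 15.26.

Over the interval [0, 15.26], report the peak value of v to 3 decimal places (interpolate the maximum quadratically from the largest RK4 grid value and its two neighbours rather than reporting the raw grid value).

t=0.000: state=(0.140, 0.130)
step 1 (dt=0.02): k1=(0.372, 0.065), k2=(0.375, 0.065), k3=(0.375, 0.065), k4=(0.378, 0.066); state += dt/6·(k1+2k2+2k3+k4)
t=0.020: state=(0.148, 0.131)
t=0.040: state=(0.155, 0.133)
t=0.060: state=(0.163, 0.134)
continuing one RK4 step at a time; state shown every 25 steps (Δt=0.5):
t=0.500: state=(0.368, 0.167)
t=1.000: state=(0.689, 0.215)
t=1.500: state=(1.069, 0.277)
t=2.000: state=(1.390, 0.354)
t=2.500: state=(1.565, 0.440)
t=3.000: state=(1.622, 0.527)
t=3.500: state=(1.617, 0.612)
t=4.000: state=(1.587, 0.693)
t=4.500: state=(1.545, 0.769)
t=5.000: state=(1.497, 0.841)
t=5.500: state=(1.446, 0.908)
t=6.000: state=(1.391, 0.969)
t=6.500: state=(1.333, 1.026)
t=7.000: state=(1.271, 1.078)
t=7.500: state=(1.204, 1.126)
t=8.000: state=(1.130, 1.168)
t=8.500: state=(1.047, 1.205)
t=9.000: state=(0.950, 1.237)
t=9.500: state=(0.834, 1.263)
t=10.000: state=(0.686, 1.282)
t=10.500: state=(0.484, 1.292)
t=11.000: state=(0.183, 1.291)
t=11.500: state=(-0.294, 1.272)
t=12.000: state=(-0.999, 1.227)
t=12.500: state=(-1.653, 1.150)
t=13.000: state=(-1.925, 1.055)
t=13.500: state=(-1.973, 0.957)
t=14.000: state=(-1.959, 0.863)
t=14.500: state=(-1.931, 0.773)
t=15.000: state=(-1.900, 0.687)
t=15.260: state=(-1.884, 0.645)
largest grid value and its neighbours: v(3.160)=1.62475, v(3.180)=1.62479, v(3.200)=1.62476
parabola through these three points peaks at t≈3.181 with v≈1.62479

max v = 1.625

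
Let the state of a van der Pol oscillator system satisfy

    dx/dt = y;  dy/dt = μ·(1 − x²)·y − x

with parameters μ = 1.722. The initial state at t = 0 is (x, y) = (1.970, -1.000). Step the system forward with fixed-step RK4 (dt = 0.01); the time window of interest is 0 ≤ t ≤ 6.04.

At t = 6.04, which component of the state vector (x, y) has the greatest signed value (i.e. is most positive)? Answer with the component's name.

t=0.000: state=(1.970, -1.000)
step 1 (dt=0.01): k1=(-1.000, 2.991), k2=(-0.985, 2.888), k3=(-0.986, 2.891), k4=(-0.971, 2.793); state += dt/6·(k1+2k2+2k3+k4)
t=0.010: state=(1.960, -0.971)
t=0.020: state=(1.951, -0.944)
t=0.030: state=(1.941, -0.919)
continuing one RK4 step at a time; state shown every 20 steps (Δt=0.2):
t=0.200: state=(1.810, -0.668)
t=0.400: state=(1.687, -0.582)
t=0.600: state=(1.572, -0.579)
t=0.800: state=(1.453, -0.617)
t=1.000: state=(1.323, -0.688)
t=1.200: state=(1.175, -0.795)
t=1.400: state=(1.001, -0.957)
t=1.600: state=(0.787, -1.210)
t=1.800: state=(0.507, -1.617)
t=2.000: state=(0.123, -2.269)
t=2.200: state=(-0.416, -3.129)
t=2.400: state=(-1.094, -3.437)
t=2.600: state=(-1.679, -2.197)
t=2.800: state=(-1.959, -0.713)
t=3.000: state=(-2.019, -0.005)
t=3.200: state=(-1.991, 0.248)
t=3.400: state=(-1.930, 0.344)
t=3.600: state=(-1.856, 0.393)
t=3.800: state=(-1.774, 0.431)
t=4.000: state=(-1.684, 0.469)
t=4.200: state=(-1.586, 0.513)
t=4.400: state=(-1.478, 0.569)
t=4.600: state=(-1.357, 0.643)
t=4.800: state=(-1.219, 0.744)
t=5.000: state=(-1.057, 0.889)
t=5.200: state=(-0.858, 1.108)
t=5.400: state=(-0.605, 1.456)
t=5.600: state=(-0.262, 2.019)
t=5.800: state=(0.221, 2.841)
t=6.000: state=(0.865, 3.478)
t=6.040: state=(1.005, 3.470)
compare at T: x=1.005, y=3.470

largest component: y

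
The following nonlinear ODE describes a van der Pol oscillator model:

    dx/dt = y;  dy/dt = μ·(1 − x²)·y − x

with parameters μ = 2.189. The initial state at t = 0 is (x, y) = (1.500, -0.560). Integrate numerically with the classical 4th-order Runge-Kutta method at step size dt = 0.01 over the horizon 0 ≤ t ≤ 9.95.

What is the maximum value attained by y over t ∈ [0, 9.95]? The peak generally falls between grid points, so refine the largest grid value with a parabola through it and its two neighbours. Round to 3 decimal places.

max y = 4.049

t=0.000: state=(1.500, -0.560)
step 1 (dt=0.01): k1=(-0.560, 0.032), k2=(-0.560, 0.024), k3=(-0.560, 0.024), k4=(-0.560, 0.017); state += dt/6·(k1+2k2+2k3+k4)
t=0.010: state=(1.494, -0.560)
t=0.020: state=(1.489, -0.560)
t=0.030: state=(1.483, -0.560)
continuing one RK4 step at a time; state shown every 50 steps (Δt=0.5):
t=0.500: state=(1.199, -0.691)
t=1.000: state=(0.747, -1.224)
t=1.500: state=(-0.279, -3.311)
t=2.000: state=(-1.898, -1.287)
t=2.500: state=(-1.986, 0.244)
t=3.000: state=(-1.836, 0.333)
t=3.500: state=(-1.656, 0.395)
t=4.000: state=(-1.435, 0.498)
t=4.500: state=(-1.140, 0.716)
t=5.000: state=(-0.653, 1.366)
t=5.500: state=(0.525, 3.717)
t=6.000: state=(1.965, 0.741)
t=6.500: state=(1.966, -0.268)
t=7.000: state=(1.811, -0.341)
t=7.500: state=(1.625, -0.407)
t=8.000: state=(1.397, -0.520)
t=8.500: state=(1.083, -0.771)
t=9.000: state=(0.542, -1.566)
t=9.500: state=(-0.818, -4.015)
t=9.950: state=(-1.982, -0.584)
largest grid value and its neighbours: y(5.600)=4.04697, y(5.610)=4.04836, y(5.620)=4.04246
parabola through these three points peaks at t≈5.607 with y≈4.04871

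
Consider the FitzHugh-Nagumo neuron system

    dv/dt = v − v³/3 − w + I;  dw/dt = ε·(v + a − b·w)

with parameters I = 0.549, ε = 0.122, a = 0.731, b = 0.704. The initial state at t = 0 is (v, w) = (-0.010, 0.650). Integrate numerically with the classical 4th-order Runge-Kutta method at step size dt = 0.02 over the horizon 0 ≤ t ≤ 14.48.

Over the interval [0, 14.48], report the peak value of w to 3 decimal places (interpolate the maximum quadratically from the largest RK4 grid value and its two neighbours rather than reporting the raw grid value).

t=0.000: state=(-0.010, 0.650)
step 1 (dt=0.02): k1=(-0.111, 0.032), k2=(-0.112, 0.032), k3=(-0.112, 0.032), k4=(-0.114, 0.032); state += dt/6·(k1+2k2+2k3+k4)
t=0.020: state=(-0.012, 0.651)
t=0.040: state=(-0.015, 0.651)
t=0.060: state=(-0.017, 0.652)
continuing one RK4 step at a time; state shown every 25 steps (Δt=0.5):
t=0.500: state=(-0.086, 0.664)
t=1.000: state=(-0.218, 0.671)
t=1.500: state=(-0.432, 0.667)
t=2.000: state=(-0.741, 0.648)
t=2.500: state=(-1.107, 0.609)
t=3.000: state=(-1.412, 0.551)
t=3.500: state=(-1.578, 0.482)
t=4.000: state=(-1.634, 0.409)
t=4.500: state=(-1.633, 0.338)
t=5.000: state=(-1.610, 0.270)
t=5.500: state=(-1.577, 0.207)
t=6.000: state=(-1.540, 0.149)
t=6.500: state=(-1.501, 0.096)
t=7.000: state=(-1.461, 0.047)
t=7.500: state=(-1.420, 0.003)
t=8.000: state=(-1.380, -0.037)
t=8.500: state=(-1.338, -0.073)
t=9.000: state=(-1.297, -0.105)
t=9.500: state=(-1.254, -0.133)
t=10.000: state=(-1.211, -0.158)
t=10.500: state=(-1.167, -0.178)
t=11.000: state=(-1.121, -0.195)
t=11.500: state=(-1.073, -0.209)
t=12.000: state=(-1.024, -0.219)
t=12.500: state=(-0.971, -0.226)
t=13.000: state=(-0.914, -0.229)
t=13.500: state=(-0.852, -0.229)
t=14.000: state=(-0.781, -0.224)
t=14.480: state=(-0.703, -0.216)
largest grid value and its neighbours: w(1.100)=0.67090, w(1.120)=0.67090, w(1.140)=0.67088
parabola through these three points peaks at t≈1.113 with w≈0.67090

max w = 0.671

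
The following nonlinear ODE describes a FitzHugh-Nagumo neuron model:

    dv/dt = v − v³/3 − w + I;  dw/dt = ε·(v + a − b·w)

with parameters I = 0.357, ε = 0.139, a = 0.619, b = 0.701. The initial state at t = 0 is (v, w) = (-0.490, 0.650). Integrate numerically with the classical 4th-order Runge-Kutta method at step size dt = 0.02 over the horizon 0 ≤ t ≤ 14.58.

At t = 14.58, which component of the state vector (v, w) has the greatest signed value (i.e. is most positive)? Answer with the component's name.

t=0.000: state=(-0.490, 0.650)
step 1 (dt=0.02): k1=(-0.744, -0.045), k2=(-0.749, -0.046), k3=(-0.749, -0.046), k4=(-0.754, -0.047); state += dt/6·(k1+2k2+2k3+k4)
t=0.020: state=(-0.505, 0.649)
t=0.040: state=(-0.520, 0.648)
t=0.060: state=(-0.536, 0.647)
continuing one RK4 step at a time; state shown every 25 steps (Δt=0.5):
t=0.500: state=(-0.915, 0.614)
t=1.000: state=(-1.343, 0.549)
t=1.500: state=(-1.607, 0.464)
t=2.000: state=(-1.700, 0.371)
t=2.500: state=(-1.708, 0.279)
t=3.000: state=(-1.682, 0.193)
t=3.500: state=(-1.644, 0.113)
t=4.000: state=(-1.602, 0.040)
t=4.500: state=(-1.559, -0.027)
t=5.000: state=(-1.514, -0.088)
t=5.500: state=(-1.470, -0.143)
t=6.000: state=(-1.425, -0.193)
t=6.500: state=(-1.380, -0.237)
t=7.000: state=(-1.335, -0.276)
t=7.500: state=(-1.289, -0.310)
t=8.000: state=(-1.243, -0.339)
t=8.500: state=(-1.196, -0.363)
t=9.000: state=(-1.148, -0.384)
t=9.500: state=(-1.099, -0.400)
t=10.000: state=(-1.048, -0.411)
t=10.500: state=(-0.995, -0.419)
t=11.000: state=(-0.938, -0.423)
t=11.500: state=(-0.877, -0.422)
t=12.000: state=(-0.811, -0.418)
t=12.500: state=(-0.735, -0.408)
t=13.000: state=(-0.646, -0.394)
t=13.500: state=(-0.537, -0.373)
t=14.000: state=(-0.396, -0.345)
t=14.500: state=(-0.201, -0.308)
t=14.580: state=(-0.163, -0.300)
compare at T: v=-0.163, w=-0.300

largest component: v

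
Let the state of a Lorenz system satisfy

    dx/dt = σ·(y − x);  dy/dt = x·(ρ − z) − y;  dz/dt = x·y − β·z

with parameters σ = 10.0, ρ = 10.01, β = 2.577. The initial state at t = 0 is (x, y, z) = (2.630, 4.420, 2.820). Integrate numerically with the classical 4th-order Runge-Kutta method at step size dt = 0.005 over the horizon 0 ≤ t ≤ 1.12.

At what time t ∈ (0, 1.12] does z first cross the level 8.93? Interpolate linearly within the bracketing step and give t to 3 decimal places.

t=0.000: state=(2.630, 4.420, 2.820)
step 1 (dt=0.005): k1=(17.900, 14.490, 4.357), k2=(17.815, 14.746, 4.624), k3=(17.823, 14.742, 4.623), k4=(17.746, 14.994, 4.892); state += dt/6·(k1+2k2+2k3+k4)
t=0.005: state=(2.719, 4.494, 2.843)
t=0.010: state=(2.808, 4.570, 2.869)
t=0.015: state=(2.895, 4.648, 2.898)
continuing one RK4 step at a time; state shown every 10 steps (Δt=0.05):
t=0.050: state=(3.506, 5.257, 3.180)
t=0.100: state=(4.404, 6.255, 3.868)
t=0.150: state=(5.353, 7.284, 4.960)
t=0.200: state=(6.307, 8.152, 6.488)
t=0.250: state=(7.147, 8.601, 8.375)
t=0.260: state=(7.286, 8.618, 8.775)
next step: t=0.265: state=(7.351, 8.617, 8.976) — z has crossed 8.93
linear interpolation between t=0.260 (8.77543) and t=0.265 (8.97644) → t≈0.264

t = 0.264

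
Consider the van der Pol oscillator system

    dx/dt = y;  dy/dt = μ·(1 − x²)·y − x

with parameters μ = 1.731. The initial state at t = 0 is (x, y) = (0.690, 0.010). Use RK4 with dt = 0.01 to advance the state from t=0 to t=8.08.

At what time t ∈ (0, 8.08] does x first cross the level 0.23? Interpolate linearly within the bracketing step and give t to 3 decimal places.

t = 0.994

t=0.000: state=(0.690, 0.010)
step 1 (dt=0.01): k1=(0.010, -0.681), k2=(0.007, -0.684), k3=(0.007, -0.684), k4=(0.003, -0.687); state += dt/6·(k1+2k2+2k3+k4)
t=0.010: state=(0.690, 0.003)
t=0.020: state=(0.690, -0.004)
t=0.030: state=(0.690, -0.011)
continuing one RK4 step at a time; state shown every 50 steps (Δt=0.5):
t=0.500: state=(0.596, -0.415)
t=0.990: state=(0.235, -1.144)
next step: t=1.000: state=(0.223, -1.165) — x has crossed 0.23
linear interpolation between t=0.990 (0.23490) and t=1.000 (0.22335) → t≈0.994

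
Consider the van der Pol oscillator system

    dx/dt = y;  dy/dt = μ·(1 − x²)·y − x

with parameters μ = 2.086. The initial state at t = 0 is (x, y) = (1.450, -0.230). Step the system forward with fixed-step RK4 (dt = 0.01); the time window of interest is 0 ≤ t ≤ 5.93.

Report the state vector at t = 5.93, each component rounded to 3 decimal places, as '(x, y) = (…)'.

(x, y) = (1.784, 1.938)

t=0.000: state=(1.450, -0.230)
step 1 (dt=0.01): k1=(-0.230, -0.921), k2=(-0.235, -0.911), k3=(-0.235, -0.911), k4=(-0.239, -0.901); state += dt/6·(k1+2k2+2k3+k4)
t=0.010: state=(1.448, -0.239)
t=0.020: state=(1.445, -0.248)
t=0.030: state=(1.443, -0.257)
continuing one RK4 step at a time; state shown every 20 steps (Δt=0.2):
t=0.200: state=(1.388, -0.383)
t=0.400: state=(1.299, -0.503)
t=0.600: state=(1.187, -0.624)
t=0.800: state=(1.048, -0.775)
t=1.000: state=(0.872, -0.996)
t=1.200: state=(0.640, -1.353)
t=1.400: state=(0.313, -1.971)
t=1.600: state=(-0.176, -2.983)
t=1.800: state=(-0.877, -3.879)
t=2.000: state=(-1.586, -2.803)
t=2.200: state=(-1.941, -0.875)
t=2.400: state=(-2.015, -0.027)
t=2.600: state=(-1.990, 0.221)
t=2.800: state=(-1.937, 0.297)
t=3.000: state=(-1.874, 0.332)
t=3.200: state=(-1.805, 0.357)
t=3.400: state=(-1.731, 0.383)
t=3.600: state=(-1.652, 0.413)
t=3.800: state=(-1.566, 0.449)
t=4.000: state=(-1.471, 0.496)
t=4.200: state=(-1.366, 0.558)
t=4.400: state=(-1.247, 0.643)
t=4.600: state=(-1.107, 0.766)
t=4.800: state=(-0.936, 0.954)
t=5.000: state=(-0.717, 1.263)
t=5.200: state=(-0.416, 1.801)
t=5.400: state=(0.029, 2.720)
t=5.600: state=(0.688, 3.800)
t=5.800: state=(1.441, 3.302)
t=5.930: state=(1.784, 1.938)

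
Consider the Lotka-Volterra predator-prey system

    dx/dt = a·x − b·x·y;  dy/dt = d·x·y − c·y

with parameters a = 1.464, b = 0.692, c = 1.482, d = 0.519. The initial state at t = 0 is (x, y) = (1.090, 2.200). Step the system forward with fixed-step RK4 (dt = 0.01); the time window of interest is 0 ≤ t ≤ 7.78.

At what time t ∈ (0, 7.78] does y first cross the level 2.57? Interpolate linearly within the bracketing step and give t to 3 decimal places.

t = 2.818

t=0.000: state=(1.090, 2.200)
step 1 (dt=0.01): k1=(-0.064, -2.016), k2=(-0.056, -2.007), k3=(-0.056, -2.007), k4=(-0.048, -1.998); state += dt/6·(k1+2k2+2k3+k4)
t=0.010: state=(1.089, 2.180)
t=0.020: state=(1.089, 2.160)
t=0.030: state=(1.089, 2.140)
continuing one RK4 step at a time; state shown every 50 steps (Δt=0.5):
t=0.500: state=(1.229, 1.407)
t=1.000: state=(1.708, 0.974)
t=1.500: state=(2.628, 0.805)
t=2.000: state=(4.102, 0.909)
t=2.500: state=(5.699, 1.564)
t=2.810: state=(5.831, 2.539)
next step: t=2.820: state=(5.813, 2.578) — y has crossed 2.57
linear interpolation between t=2.810 (2.53859) and t=2.820 (2.57799) → t≈2.818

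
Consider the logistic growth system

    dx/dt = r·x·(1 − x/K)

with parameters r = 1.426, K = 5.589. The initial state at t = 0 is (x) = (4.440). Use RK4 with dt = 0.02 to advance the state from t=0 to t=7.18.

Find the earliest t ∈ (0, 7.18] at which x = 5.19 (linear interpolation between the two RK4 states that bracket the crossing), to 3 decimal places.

t=0.000: state=(4.440)
step 1 (dt=0.02): k1=(1.302), k2=(1.291), k3=(1.291), k4=(1.280); state += dt/6·(k1+2k2+2k3+k4)
t=0.020: state=(4.466)
t=0.040: state=(4.491)
t=0.060: state=(4.516)
continuing one RK4 step at a time; state shown every 25 steps (Δt=0.5):
t=0.500: state=(4.960)
t=0.840: state=(5.184)
next step: t=0.860: state=(5.195) — x has crossed 5.19
linear interpolation between t=0.840 (5.18406) and t=0.860 (5.19464) → t≈0.851

t = 0.851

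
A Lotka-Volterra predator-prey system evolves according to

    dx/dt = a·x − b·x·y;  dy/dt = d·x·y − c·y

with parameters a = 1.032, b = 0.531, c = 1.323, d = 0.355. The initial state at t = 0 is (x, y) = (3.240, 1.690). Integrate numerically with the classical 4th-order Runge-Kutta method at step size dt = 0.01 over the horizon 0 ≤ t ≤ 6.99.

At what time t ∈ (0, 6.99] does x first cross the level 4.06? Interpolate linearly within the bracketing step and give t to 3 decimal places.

t = 1.239

t=0.000: state=(3.240, 1.690)
step 1 (dt=0.01): k1=(0.436, -0.292), k2=(0.439, -0.290), k3=(0.439, -0.290), k4=(0.442, -0.289); state += dt/6·(k1+2k2+2k3+k4)
t=0.010: state=(3.244, 1.687)
t=0.020: state=(3.249, 1.684)
t=0.030: state=(3.253, 1.681)
continuing one RK4 step at a time; state shown every 25 steps (Δt=0.25):
t=0.250: state=(3.366, 1.627)
t=0.500: state=(3.520, 1.586)
t=0.750: state=(3.696, 1.570)
t=1.000: state=(3.883, 1.578)
t=1.230: state=(4.054, 1.610)
next step: t=1.240: state=(4.061, 1.612) — x has crossed 4.06
linear interpolation between t=1.230 (4.05352) and t=1.240 (4.06069) → t≈1.239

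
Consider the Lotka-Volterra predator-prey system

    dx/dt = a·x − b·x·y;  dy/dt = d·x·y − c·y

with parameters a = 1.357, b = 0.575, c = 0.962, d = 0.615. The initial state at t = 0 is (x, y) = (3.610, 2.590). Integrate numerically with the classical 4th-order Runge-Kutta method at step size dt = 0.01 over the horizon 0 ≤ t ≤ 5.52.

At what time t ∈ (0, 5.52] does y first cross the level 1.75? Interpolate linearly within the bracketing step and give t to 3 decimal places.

t=0.000: state=(3.610, 2.590)
step 1 (dt=0.01): k1=(-0.477, 3.259), k2=(-0.511, 3.275), k3=(-0.511, 3.275), k4=(-0.545, 3.292); state += dt/6·(k1+2k2+2k3+k4)
t=0.010: state=(3.605, 2.623)
t=0.020: state=(3.599, 2.656)
t=0.030: state=(3.593, 2.689)
continuing one RK4 step at a time; state shown every 20 steps (Δt=0.2):
t=0.200: state=(3.379, 3.293)
t=0.400: state=(2.911, 4.008)
t=0.600: state=(2.327, 4.565)
t=0.800: state=(1.772, 4.842)
t=1.000: state=(1.330, 4.828)
t=1.200: state=(1.013, 4.594)
t=1.400: state=(0.799, 4.234)
t=1.600: state=(0.660, 3.818)
t=1.800: state=(0.572, 3.396)
t=2.000: state=(0.520, 2.995)
t=2.200: state=(0.493, 2.629)
t=2.400: state=(0.488, 2.304)
t=2.600: state=(0.499, 2.019)
t=2.800: state=(0.527, 1.774)
t=2.820: state=(0.530, 1.751)
next step: t=2.830: state=(0.532, 1.740) — y has crossed 1.75
linear interpolation between t=2.820 (1.75129) and t=2.830 (1.74019) → t≈2.821

t = 2.821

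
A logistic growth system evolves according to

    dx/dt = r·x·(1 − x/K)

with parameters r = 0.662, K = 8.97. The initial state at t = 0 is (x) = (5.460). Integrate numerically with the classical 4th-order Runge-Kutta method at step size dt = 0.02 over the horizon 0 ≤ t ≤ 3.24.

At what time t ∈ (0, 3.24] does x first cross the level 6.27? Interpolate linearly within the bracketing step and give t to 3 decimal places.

t=0.000: state=(5.460)
step 1 (dt=0.02): k1=(1.414), k2=(1.412), k3=(1.412), k4=(1.410); state += dt/6·(k1+2k2+2k3+k4)
t=0.020: state=(5.488)
t=0.040: state=(5.516)
t=0.060: state=(5.544)
continuing one RK4 step at a time; state shown every 10 steps (Δt=0.2):
t=0.200: state=(5.738)
t=0.400: state=(6.007)
t=0.600: state=(6.263)
next step: t=0.620: state=(6.288) — x has crossed 6.27
linear interpolation between t=0.600 (6.26341) and t=0.620 (6.28836) → t≈0.605

t = 0.605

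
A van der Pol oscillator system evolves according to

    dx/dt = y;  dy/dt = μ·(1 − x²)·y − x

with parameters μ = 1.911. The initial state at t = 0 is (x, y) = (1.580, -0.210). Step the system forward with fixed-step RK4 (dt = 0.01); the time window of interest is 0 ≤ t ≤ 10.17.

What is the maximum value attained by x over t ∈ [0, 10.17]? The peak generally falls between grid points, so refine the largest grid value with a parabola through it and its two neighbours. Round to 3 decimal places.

t=0.000: state=(1.580, -0.210)
step 1 (dt=0.01): k1=(-0.210, -0.979), k2=(-0.215, -0.966), k3=(-0.215, -0.966), k4=(-0.220, -0.953); state += dt/6·(k1+2k2+2k3+k4)
t=0.010: state=(1.578, -0.220)
t=0.020: state=(1.576, -0.229)
t=0.030: state=(1.573, -0.238)
continuing one RK4 step at a time; state shown every 50 steps (Δt=0.5):
t=0.500: state=(1.388, -0.517)
t=1.000: state=(1.063, -0.818)
t=1.500: state=(0.492, -1.624)
t=2.000: state=(-0.825, -3.671)
t=2.500: state=(-1.985, -0.483)
t=3.000: state=(-1.947, 0.306)
t=3.500: state=(-1.768, 0.398)
t=4.000: state=(-1.548, 0.491)
t=4.500: state=(-1.264, 0.665)
t=5.000: state=(-0.842, 1.100)
t=5.500: state=(0.002, 2.572)
t=6.000: state=(1.635, 2.506)
t=6.500: state=(2.012, -0.144)
t=7.000: state=(1.868, -0.358)
t=7.500: state=(1.670, -0.436)
t=8.000: state=(1.425, -0.557)
t=8.500: state=(1.091, -0.814)
t=9.000: state=(0.533, -1.570)
t=9.500: state=(-0.743, -3.646)
t=10.000: state=(-1.976, -0.591)
t=10.170: state=(-2.019, -0.005)
largest grid value and its neighbours: x(6.400)=2.01918, x(6.410)=2.01923, x(6.420)=2.01908
parabola through these three points peaks at t≈6.408 with x≈2.01924

max x = 2.019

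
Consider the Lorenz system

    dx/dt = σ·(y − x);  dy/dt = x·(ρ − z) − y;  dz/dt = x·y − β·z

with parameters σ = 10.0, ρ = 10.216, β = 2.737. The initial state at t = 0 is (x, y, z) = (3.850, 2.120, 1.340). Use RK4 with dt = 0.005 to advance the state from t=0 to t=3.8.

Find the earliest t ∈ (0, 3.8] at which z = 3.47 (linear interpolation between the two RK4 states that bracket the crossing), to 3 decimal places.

t = 0.175

t=0.000: state=(3.850, 2.120, 1.340)
step 1 (dt=0.005): k1=(-17.300, 32.053, 4.494), k2=(-16.066, 31.546, 4.677), k3=(-16.110, 31.573, 4.678), k4=(-14.916, 31.092, 4.855); state += dt/6·(k1+2k2+2k3+k4)
t=0.005: state=(3.770, 2.278, 1.363)
t=0.010: state=(3.701, 2.431, 1.389)
t=0.015: state=(3.642, 2.580, 1.415)
t=0.170: state=(4.824, 6.667, 3.354)
next step: t=0.175: state=(4.917, 6.800, 3.472) — z has crossed 3.47
linear interpolation between t=0.170 (3.35428) and t=0.175 (3.47157) → t≈0.175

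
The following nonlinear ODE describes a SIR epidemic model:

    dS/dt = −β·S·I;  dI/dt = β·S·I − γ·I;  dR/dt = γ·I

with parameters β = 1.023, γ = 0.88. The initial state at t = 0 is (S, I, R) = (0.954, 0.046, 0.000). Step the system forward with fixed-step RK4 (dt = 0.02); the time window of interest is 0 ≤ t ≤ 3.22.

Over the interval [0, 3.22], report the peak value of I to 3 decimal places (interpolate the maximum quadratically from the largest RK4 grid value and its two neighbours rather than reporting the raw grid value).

t=0.000: state=(0.954, 0.046, 0.000)
step 1 (dt=0.02): k1=(-0.045, 0.004, 0.040), k2=(-0.045, 0.004, 0.041), k3=(-0.045, 0.004, 0.041), k4=(-0.045, 0.004, 0.041); state += dt/6·(k1+2k2+2k3+k4)
t=0.020: state=(0.953, 0.046, 0.001)
t=0.040: state=(0.952, 0.046, 0.002)
t=0.060: state=(0.951, 0.046, 0.002)
continuing one RK4 step at a time; state shown every 10 steps (Δt=0.2):
t=0.200: state=(0.945, 0.047, 0.008)
t=0.400: state=(0.936, 0.048, 0.016)
t=0.600: state=(0.927, 0.048, 0.025)
t=0.800: state=(0.918, 0.049, 0.033)
t=1.000: state=(0.908, 0.049, 0.042)
t=1.200: state=(0.899, 0.050, 0.051)
t=1.400: state=(0.890, 0.050, 0.060)
t=1.600: state=(0.881, 0.051, 0.069)
t=1.800: state=(0.872, 0.051, 0.077)
t=2.000: state=(0.863, 0.051, 0.086)
t=2.200: state=(0.854, 0.051, 0.095)
t=2.400: state=(0.845, 0.051, 0.104)
t=2.600: state=(0.836, 0.050, 0.113)
t=2.800: state=(0.828, 0.050, 0.122)
t=3.000: state=(0.819, 0.050, 0.131)
t=3.200: state=(0.811, 0.049, 0.140)
t=3.220: state=(0.810, 0.049, 0.140)
largest grid value and its neighbours: I(2.040)=0.05077, I(2.060)=0.05077, I(2.080)=0.05077
parabola through these three points peaks at t≈2.058 with I≈0.05077

max I = 0.051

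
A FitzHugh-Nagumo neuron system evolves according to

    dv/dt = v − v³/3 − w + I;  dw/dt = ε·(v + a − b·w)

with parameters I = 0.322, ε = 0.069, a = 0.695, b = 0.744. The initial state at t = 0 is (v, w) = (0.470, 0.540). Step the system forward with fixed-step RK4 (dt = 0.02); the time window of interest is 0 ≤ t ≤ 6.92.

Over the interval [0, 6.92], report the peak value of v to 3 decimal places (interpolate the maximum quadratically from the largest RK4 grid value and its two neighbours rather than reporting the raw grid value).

max v = 1.343

t=0.000: state=(0.470, 0.540)
step 1 (dt=0.02): k1=(0.217, 0.053), k2=(0.219, 0.053), k3=(0.219, 0.053), k4=(0.220, 0.053); state += dt/6·(k1+2k2+2k3+k4)
t=0.020: state=(0.474, 0.541)
t=0.040: state=(0.479, 0.542)
t=0.060: state=(0.483, 0.543)
continuing one RK4 step at a time; state shown every 25 steps (Δt=0.5):
t=0.500: state=(0.594, 0.568)
t=1.000: state=(0.747, 0.600)
t=1.500: state=(0.917, 0.637)
t=2.000: state=(1.082, 0.679)
t=2.500: state=(1.213, 0.724)
t=3.000: state=(1.296, 0.772)
t=3.500: state=(1.336, 0.821)
t=4.000: state=(1.342, 0.870)
t=4.500: state=(1.327, 0.917)
t=5.000: state=(1.297, 0.962)
t=5.500: state=(1.257, 1.005)
t=6.000: state=(1.209, 1.045)
t=6.500: state=(1.154, 1.083)
t=6.920: state=(1.101, 1.112)
largest grid value and its neighbours: v(3.840)=1.34311, v(3.860)=1.34315, v(3.880)=1.34315
parabola through these three points peaks at t≈3.870 with v≈1.34316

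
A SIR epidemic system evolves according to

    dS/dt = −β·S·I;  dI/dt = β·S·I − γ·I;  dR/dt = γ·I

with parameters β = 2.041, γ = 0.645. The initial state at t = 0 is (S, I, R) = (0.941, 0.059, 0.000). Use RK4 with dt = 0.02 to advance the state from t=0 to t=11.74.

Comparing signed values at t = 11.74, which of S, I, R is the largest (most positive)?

largest component: R

t=0.000: state=(0.941, 0.059, 0.000)
step 1 (dt=0.02): k1=(-0.113, 0.075, 0.038), k2=(-0.115, 0.076, 0.039), k3=(-0.115, 0.076, 0.039), k4=(-0.116, 0.077, 0.039); state += dt/6·(k1+2k2+2k3+k4)
t=0.020: state=(0.939, 0.061, 0.001)
t=0.040: state=(0.936, 0.062, 0.002)
t=0.060: state=(0.934, 0.064, 0.002)
continuing one RK4 step at a time; state shown every 25 steps (Δt=0.5):
t=0.500: state=(0.866, 0.108, 0.026)
t=1.000: state=(0.749, 0.179, 0.072)
t=1.500: state=(0.599, 0.258, 0.143)
t=2.000: state=(0.445, 0.318, 0.236)
t=2.500: state=(0.317, 0.339, 0.343)
t=3.000: state=(0.226, 0.323, 0.451)
t=3.500: state=(0.165, 0.285, 0.550)
t=4.000: state=(0.127, 0.239, 0.634)
t=4.500: state=(0.101, 0.195, 0.704)
t=5.000: state=(0.085, 0.155, 0.760)
t=5.500: state=(0.074, 0.122, 0.805)
t=6.000: state=(0.066, 0.095, 0.839)
t=6.500: state=(0.061, 0.073, 0.866)
t=7.000: state=(0.057, 0.056, 0.887)
t=7.500: state=(0.054, 0.043, 0.903)
t=8.000: state=(0.052, 0.033, 0.915)
t=8.500: state=(0.050, 0.025, 0.924)
t=9.000: state=(0.049, 0.019, 0.931)
t=9.500: state=(0.049, 0.015, 0.937)
t=10.000: state=(0.048, 0.011, 0.941)
t=10.500: state=(0.047, 0.008, 0.944)
t=11.000: state=(0.047, 0.006, 0.947)
t=11.500: state=(0.047, 0.005, 0.948)
t=11.740: state=(0.047, 0.004, 0.949)
compare at T: S=0.047, I=0.004, R=0.949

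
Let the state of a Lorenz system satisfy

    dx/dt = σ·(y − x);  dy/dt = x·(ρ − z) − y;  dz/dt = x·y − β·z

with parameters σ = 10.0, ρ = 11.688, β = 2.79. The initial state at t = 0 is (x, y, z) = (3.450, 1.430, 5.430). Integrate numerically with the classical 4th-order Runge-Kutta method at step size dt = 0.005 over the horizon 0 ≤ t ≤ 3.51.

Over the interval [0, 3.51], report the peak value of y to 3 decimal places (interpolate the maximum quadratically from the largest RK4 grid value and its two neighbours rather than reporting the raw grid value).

max y = 9.207

t=0.000: state=(3.450, 1.430, 5.430)
step 1 (dt=0.005): k1=(-20.200, 20.160, -10.216), k2=(-19.191, 19.880, -10.046), k3=(-19.223, 19.896, -10.046), k4=(-18.244, 19.628, -9.880); state += dt/6·(k1+2k2+2k3+k4)
t=0.005: state=(3.354, 1.529, 5.380)
t=0.010: state=(3.267, 1.626, 5.331)
t=0.015: state=(3.190, 1.721, 5.284)
continuing one RK4 step at a time; state shown every 40 steps (Δt=0.2):
t=0.200: state=(3.690, 4.998, 4.712)
t=0.400: state=(7.285, 9.058, 9.191)
t=0.600: state=(7.408, 5.603, 14.945)
t=0.800: state=(3.753, 2.614, 11.495)
t=1.000: state=(3.069, 3.365, 7.956)
t=1.200: state=(4.577, 5.735, 7.213)
t=1.400: state=(6.961, 7.775, 10.659)
t=1.600: state=(6.456, 5.298, 13.331)
t=1.800: state=(4.318, 3.677, 10.969)
t=2.000: state=(4.114, 4.483, 8.744)
t=2.200: state=(5.447, 6.281, 9.017)
t=2.400: state=(6.588, 6.660, 11.571)
t=2.600: state=(5.671, 4.927, 12.112)
t=2.800: state=(4.604, 4.398, 10.372)
t=3.000: state=(4.862, 5.268, 9.356)
t=3.200: state=(5.839, 6.271, 10.228)
t=3.400: state=(6.082, 5.853, 11.615)
t=3.510: state=(5.688, 5.249, 11.635)
largest grid value and its neighbours: y(0.425)=9.19997, y(0.430)=9.20632, y(0.435)=9.20487
parabola through these three points peaks at t≈0.432 with y≈9.20671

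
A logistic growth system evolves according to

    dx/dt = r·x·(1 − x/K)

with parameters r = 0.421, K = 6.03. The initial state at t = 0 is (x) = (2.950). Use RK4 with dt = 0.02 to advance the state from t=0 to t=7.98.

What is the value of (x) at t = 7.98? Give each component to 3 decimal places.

t=0.000: state=(2.950)
step 1 (dt=0.02): k1=(0.634), k2=(0.634), k3=(0.634), k4=(0.634); state += dt/6·(k1+2k2+2k3+k4)
t=0.020: state=(2.963)
t=0.040: state=(2.975)
t=0.060: state=(2.988)
continuing one RK4 step at a time; state shown every 25 steps (Δt=0.5):
t=0.500: state=(3.267)
t=1.000: state=(3.578)
t=1.500: state=(3.877)
t=2.000: state=(4.159)
t=2.500: state=(4.419)
t=3.000: state=(4.655)
t=3.500: state=(4.866)
t=4.000: state=(5.051)
t=4.500: state=(5.212)
t=5.000: state=(5.349)
t=5.500: state=(5.467)
t=6.000: state=(5.565)
t=6.500: state=(5.648)
t=7.000: state=(5.717)
t=7.500: state=(5.774)
t=7.980: state=(5.819)

(x) = (5.819)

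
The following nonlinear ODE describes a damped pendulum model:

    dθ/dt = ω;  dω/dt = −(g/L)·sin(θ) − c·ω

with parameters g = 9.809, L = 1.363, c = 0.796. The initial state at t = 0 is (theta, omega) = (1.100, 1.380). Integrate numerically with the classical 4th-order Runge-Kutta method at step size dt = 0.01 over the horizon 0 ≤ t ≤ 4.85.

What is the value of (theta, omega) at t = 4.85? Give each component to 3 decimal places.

(theta, omega) = (0.143, 0.267)

t=0.000: state=(1.100, 1.380)
step 1 (dt=0.01): k1=(1.380, -7.512), k2=(1.342, -7.505), k3=(1.342, -7.504), k4=(1.305, -7.496); state += dt/6·(k1+2k2+2k3+k4)
t=0.010: state=(1.113, 1.305)
t=0.020: state=(1.126, 1.230)
t=0.030: state=(1.138, 1.155)
continuing one RK4 step at a time; state shown every 20 steps (Δt=0.2):
t=0.200: state=(1.230, -0.058)
t=0.400: state=(1.091, -1.278)
t=0.600: state=(0.741, -2.148)
t=0.800: state=(0.269, -2.469)
t=1.000: state=(-0.202, -2.134)
t=1.200: state=(-0.552, -1.310)
t=1.400: state=(-0.714, -0.311)
t=1.600: state=(-0.682, 0.605)
t=1.800: state=(-0.490, 1.260)
t=2.000: state=(-0.204, 1.526)
t=2.200: state=(0.092, 1.367)
t=2.400: state=(0.321, 0.879)
t=2.600: state=(0.434, 0.245)
t=2.800: state=(0.421, -0.354)
t=3.000: state=(0.304, -0.781)
t=3.200: state=(0.126, -0.950)
t=3.400: state=(-0.058, -0.850)
t=3.600: state=(-0.200, -0.544)
t=3.800: state=(-0.270, -0.145)
t=4.000: state=(-0.260, 0.232)
t=4.200: state=(-0.184, 0.495)
t=4.400: state=(-0.073, 0.593)
t=4.600: state=(0.042, 0.523)
t=4.800: state=(0.128, 0.327)
t=4.850: state=(0.143, 0.267)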